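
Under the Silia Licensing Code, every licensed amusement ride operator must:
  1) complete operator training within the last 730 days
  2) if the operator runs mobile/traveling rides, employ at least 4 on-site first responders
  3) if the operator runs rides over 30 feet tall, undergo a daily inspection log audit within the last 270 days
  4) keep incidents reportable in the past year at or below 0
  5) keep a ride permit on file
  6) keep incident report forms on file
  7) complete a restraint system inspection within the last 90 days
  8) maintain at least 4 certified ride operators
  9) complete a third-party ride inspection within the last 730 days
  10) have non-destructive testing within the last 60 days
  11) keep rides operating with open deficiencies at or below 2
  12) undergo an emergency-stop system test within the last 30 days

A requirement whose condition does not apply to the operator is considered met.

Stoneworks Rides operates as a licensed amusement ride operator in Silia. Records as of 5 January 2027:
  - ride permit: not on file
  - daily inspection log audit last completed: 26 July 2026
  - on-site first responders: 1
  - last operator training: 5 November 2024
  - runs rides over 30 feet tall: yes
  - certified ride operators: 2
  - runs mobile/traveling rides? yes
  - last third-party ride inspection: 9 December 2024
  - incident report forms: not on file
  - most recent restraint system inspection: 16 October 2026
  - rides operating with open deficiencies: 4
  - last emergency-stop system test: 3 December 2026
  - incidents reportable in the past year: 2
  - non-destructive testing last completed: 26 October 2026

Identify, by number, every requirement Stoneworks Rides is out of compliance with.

1. operator training 791 days ago vs limit 730 → not met
2. condition 'runs mobile/traveling rides' holds; on-site first responders 1 < 4 → not met
3. condition 'runs rides over 30 feet tall' holds; daily inspection log audit 163 days ago vs limit 270 → met
4. incidents reportable in the past year 2 > 0 → not met
5. ride permit absent → not met
6. incident report forms absent → not met
7. restraint system inspection 81 days ago vs limit 90 → met
8. certified ride operators 2 < 4 → not met
9. third-party ride inspection 757 days ago vs limit 730 → not met
10. non-destructive testing 71 days ago vs limit 60 → not met
11. rides operating with open deficiencies 4 > 2 → not met
12. emergency-stop system test 33 days ago vs limit 30 → not met
Not met: 1, 2, 4, 5, 6, 8, 9, 10, 11, 12

1, 2, 4, 5, 6, 8, 9, 10, 11, 12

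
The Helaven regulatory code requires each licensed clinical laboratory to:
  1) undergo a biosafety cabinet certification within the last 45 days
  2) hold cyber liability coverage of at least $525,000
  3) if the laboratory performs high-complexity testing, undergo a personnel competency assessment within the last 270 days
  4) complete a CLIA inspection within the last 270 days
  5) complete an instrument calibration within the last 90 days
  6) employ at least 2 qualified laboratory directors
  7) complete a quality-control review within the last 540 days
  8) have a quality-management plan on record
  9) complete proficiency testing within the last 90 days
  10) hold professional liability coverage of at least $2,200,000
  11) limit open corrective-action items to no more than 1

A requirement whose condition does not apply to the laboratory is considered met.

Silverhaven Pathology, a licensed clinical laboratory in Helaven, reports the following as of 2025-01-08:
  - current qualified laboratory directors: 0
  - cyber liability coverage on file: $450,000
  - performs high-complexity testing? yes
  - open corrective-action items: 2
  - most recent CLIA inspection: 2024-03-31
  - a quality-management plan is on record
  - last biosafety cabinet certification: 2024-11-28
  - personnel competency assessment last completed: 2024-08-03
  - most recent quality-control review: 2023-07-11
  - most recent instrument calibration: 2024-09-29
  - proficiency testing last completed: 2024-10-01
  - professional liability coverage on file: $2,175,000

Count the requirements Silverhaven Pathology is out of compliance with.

1. biosafety cabinet certification 41 days ago vs limit 45 → met
2. cyber liability coverage $450,000 < $525,000 → not met
3. condition 'performs high-complexity testing' holds; personnel competency assessment 158 days ago vs limit 270 → met
4. CLIA inspection 283 days ago vs limit 270 → not met
5. instrument calibration 101 days ago vs limit 90 → not met
6. qualified laboratory directors 0 < 2 → not met
7. quality-control review 547 days ago vs limit 540 → not met
8. quality-management plan present → met
9. proficiency testing 99 days ago vs limit 90 → not met
10. professional liability coverage $2,175,000 < $2,200,000 → not met
11. open corrective-action items 2 > 1 → not met
Not met: 8 of 11

8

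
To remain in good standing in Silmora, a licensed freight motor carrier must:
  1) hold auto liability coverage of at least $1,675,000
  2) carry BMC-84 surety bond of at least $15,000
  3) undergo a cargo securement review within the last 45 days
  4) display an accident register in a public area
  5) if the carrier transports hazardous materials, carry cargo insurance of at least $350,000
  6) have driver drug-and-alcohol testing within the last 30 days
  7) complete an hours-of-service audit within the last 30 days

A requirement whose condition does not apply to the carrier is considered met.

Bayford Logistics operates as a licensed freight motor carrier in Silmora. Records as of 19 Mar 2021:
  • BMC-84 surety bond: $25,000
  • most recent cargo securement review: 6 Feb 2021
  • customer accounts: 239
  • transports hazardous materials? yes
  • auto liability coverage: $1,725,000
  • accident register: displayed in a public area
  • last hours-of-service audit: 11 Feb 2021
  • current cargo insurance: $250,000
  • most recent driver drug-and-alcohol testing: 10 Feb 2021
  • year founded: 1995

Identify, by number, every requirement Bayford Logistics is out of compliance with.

1. auto liability coverage $1,725,000 ≥ $1,675,000 → met
2. BMC-84 surety bond $25,000 ≥ $15,000 → met
3. cargo securement review 41 days ago vs limit 45 → met
4. accident register present → met
5. condition 'transports hazardous materials' holds; cargo insurance $250,000 < $350,000 → not met
6. driver drug-and-alcohol testing 37 days ago vs limit 30 → not met
7. hours-of-service audit 36 days ago vs limit 30 → not met
Not met: 5, 6, 7

5, 6, 7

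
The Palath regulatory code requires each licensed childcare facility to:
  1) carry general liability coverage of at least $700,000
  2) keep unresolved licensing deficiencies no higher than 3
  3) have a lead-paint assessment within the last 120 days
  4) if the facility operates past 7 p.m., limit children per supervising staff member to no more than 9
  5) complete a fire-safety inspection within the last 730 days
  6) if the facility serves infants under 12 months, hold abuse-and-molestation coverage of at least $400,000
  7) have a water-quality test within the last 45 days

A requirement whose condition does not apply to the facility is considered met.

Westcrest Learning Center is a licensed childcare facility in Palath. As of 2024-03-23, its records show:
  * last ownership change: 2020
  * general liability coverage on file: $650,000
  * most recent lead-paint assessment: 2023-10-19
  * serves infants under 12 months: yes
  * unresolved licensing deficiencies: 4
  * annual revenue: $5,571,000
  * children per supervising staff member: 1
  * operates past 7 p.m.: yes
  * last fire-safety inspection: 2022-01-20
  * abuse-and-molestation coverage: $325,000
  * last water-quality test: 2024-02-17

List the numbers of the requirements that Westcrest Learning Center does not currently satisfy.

1. general liability coverage $650,000 < $700,000 → not met
2. unresolved licensing deficiencies 4 > 3 → not met
3. lead-paint assessment 156 days ago vs limit 120 → not met
4. condition 'operates past 7 p.m.' holds; children per supervising staff member 1 ≤ 9 → met
5. fire-safety inspection 793 days ago vs limit 730 → not met
6. condition 'serves infants under 12 months' holds; abuse-and-molestation coverage $325,000 < $400,000 → not met
7. water-quality test 35 days ago vs limit 45 → met
Not met: 1, 2, 3, 5, 6

1, 2, 3, 5, 6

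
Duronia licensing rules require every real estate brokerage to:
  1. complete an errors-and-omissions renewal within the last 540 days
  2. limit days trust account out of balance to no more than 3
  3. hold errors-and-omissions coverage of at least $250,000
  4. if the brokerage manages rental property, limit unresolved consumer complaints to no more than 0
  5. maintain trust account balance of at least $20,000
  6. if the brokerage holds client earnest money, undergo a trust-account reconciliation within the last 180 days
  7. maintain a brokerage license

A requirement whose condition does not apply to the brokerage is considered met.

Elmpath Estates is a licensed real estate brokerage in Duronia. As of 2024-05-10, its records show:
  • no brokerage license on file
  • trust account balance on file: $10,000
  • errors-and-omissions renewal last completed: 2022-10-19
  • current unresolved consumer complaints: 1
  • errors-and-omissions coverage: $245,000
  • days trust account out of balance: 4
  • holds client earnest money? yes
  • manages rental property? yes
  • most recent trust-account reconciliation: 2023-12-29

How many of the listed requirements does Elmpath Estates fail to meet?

6

1. errors-and-omissions renewal 569 days ago vs limit 540 → not met
2. days trust account out of balance 4 > 3 → not met
3. errors-and-omissions coverage $245,000 < $250,000 → not met
4. condition 'manages rental property' holds; unresolved consumer complaints 1 > 0 → not met
5. trust account balance $10,000 < $20,000 → not met
6. condition 'holds client earnest money' holds; trust-account reconciliation 133 days ago vs limit 180 → met
7. brokerage license absent → not met
Not met: 6 of 7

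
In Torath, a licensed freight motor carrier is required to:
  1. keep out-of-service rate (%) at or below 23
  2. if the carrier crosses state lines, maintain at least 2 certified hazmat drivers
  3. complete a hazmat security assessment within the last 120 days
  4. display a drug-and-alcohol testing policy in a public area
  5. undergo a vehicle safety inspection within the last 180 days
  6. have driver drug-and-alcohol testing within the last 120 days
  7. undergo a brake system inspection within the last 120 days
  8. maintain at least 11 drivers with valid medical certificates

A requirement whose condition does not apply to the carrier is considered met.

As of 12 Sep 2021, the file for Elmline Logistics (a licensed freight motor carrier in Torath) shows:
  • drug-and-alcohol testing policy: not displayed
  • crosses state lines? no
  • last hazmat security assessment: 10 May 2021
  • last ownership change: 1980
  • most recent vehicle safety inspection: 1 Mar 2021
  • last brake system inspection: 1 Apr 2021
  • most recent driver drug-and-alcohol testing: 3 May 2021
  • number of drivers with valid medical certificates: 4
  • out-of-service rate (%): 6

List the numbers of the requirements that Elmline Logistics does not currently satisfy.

3, 4, 5, 6, 7, 8

1. out-of-service rate (%) 6 ≤ 23 → met
2. condition 'crosses state lines' does not hold → requirement n/a → met
3. hazmat security assessment 125 days ago vs limit 120 → not met
4. drug-and-alcohol testing policy absent → not met
5. vehicle safety inspection 195 days ago vs limit 180 → not met
6. driver drug-and-alcohol testing 132 days ago vs limit 120 → not met
7. brake system inspection 164 days ago vs limit 120 → not met
8. drivers with valid medical certificates 4 < 11 → not met
Not met: 3, 4, 5, 6, 7, 8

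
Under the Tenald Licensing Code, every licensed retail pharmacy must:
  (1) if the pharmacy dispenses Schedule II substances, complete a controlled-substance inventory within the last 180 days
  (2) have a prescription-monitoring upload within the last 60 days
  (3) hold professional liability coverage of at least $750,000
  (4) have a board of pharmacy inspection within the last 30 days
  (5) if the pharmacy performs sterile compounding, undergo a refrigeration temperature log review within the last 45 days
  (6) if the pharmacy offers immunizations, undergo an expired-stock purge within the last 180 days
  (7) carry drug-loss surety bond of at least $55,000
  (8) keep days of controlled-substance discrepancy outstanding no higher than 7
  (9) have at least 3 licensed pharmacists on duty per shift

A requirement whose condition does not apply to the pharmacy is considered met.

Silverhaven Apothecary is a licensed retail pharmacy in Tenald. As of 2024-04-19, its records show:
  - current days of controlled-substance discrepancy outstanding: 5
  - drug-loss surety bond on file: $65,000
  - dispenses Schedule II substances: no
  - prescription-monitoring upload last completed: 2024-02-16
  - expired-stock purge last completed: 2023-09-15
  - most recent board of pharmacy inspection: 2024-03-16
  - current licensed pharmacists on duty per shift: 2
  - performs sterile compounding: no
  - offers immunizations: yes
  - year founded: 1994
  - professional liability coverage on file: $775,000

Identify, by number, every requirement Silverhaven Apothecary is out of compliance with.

2, 4, 6, 9

1. condition 'dispenses Schedule II substances' does not hold → requirement n/a → met
2. prescription-monitoring upload 63 days ago vs limit 60 → not met
3. professional liability coverage $775,000 ≥ $750,000 → met
4. board of pharmacy inspection 34 days ago vs limit 30 → not met
5. condition 'performs sterile compounding' does not hold → requirement n/a → met
6. condition 'offers immunizations' holds; expired-stock purge 217 days ago vs limit 180 → not met
7. drug-loss surety bond $65,000 ≥ $55,000 → met
8. days of controlled-substance discrepancy outstanding 5 ≤ 7 → met
9. licensed pharmacists on duty per shift 2 < 3 → not met
Not met: 2, 4, 6, 9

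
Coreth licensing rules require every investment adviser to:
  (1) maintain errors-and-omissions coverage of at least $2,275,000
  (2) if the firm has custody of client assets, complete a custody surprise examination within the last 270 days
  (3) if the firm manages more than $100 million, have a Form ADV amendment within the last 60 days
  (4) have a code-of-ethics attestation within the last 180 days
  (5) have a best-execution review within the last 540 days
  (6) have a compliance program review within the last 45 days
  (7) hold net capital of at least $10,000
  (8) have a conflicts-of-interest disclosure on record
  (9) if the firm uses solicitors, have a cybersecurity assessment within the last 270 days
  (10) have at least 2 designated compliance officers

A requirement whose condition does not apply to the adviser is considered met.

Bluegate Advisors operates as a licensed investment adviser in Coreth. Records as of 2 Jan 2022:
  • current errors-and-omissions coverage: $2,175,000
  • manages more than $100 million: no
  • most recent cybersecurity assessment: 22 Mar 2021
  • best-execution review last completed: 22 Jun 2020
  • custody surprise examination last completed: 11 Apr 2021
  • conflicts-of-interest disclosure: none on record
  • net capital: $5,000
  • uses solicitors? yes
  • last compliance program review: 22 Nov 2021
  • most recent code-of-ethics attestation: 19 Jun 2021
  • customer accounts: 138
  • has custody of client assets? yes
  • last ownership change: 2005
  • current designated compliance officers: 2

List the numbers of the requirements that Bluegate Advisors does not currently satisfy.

1, 4, 5, 7, 8, 9

1. errors-and-omissions coverage $2,175,000 < $2,275,000 → not met
2. condition 'has custody of client assets' holds; custody surprise examination 266 days ago vs limit 270 → met
3. condition 'manages more than $100 million' does not hold → requirement n/a → met
4. code-of-ethics attestation 197 days ago vs limit 180 → not met
5. best-execution review 559 days ago vs limit 540 → not met
6. compliance program review 41 days ago vs limit 45 → met
7. net capital $5,000 < $10,000 → not met
8. conflicts-of-interest disclosure absent → not met
9. condition 'uses solicitors' holds; cybersecurity assessment 286 days ago vs limit 270 → not met
10. designated compliance officers 2 ≥ 2 → met
Not met: 1, 4, 5, 7, 8, 9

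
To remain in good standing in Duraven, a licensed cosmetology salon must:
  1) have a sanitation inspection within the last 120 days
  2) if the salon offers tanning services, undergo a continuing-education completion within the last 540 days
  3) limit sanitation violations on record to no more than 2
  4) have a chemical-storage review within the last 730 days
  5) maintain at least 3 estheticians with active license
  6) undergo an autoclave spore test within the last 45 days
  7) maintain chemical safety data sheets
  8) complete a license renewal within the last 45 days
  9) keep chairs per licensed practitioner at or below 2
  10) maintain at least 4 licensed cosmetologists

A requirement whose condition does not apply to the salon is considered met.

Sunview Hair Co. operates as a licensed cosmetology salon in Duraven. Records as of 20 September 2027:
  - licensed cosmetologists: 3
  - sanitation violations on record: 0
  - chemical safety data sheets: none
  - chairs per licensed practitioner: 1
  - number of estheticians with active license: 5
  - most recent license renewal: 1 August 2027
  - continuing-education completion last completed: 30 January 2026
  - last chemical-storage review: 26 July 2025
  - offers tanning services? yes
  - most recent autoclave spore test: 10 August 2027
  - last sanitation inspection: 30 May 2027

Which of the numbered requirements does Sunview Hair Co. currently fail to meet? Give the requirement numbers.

2, 4, 7, 8, 10

1. sanitation inspection 113 days ago vs limit 120 → met
2. condition 'offers tanning services' holds; continuing-education completion 598 days ago vs limit 540 → not met
3. sanitation violations on record 0 ≤ 2 → met
4. chemical-storage review 786 days ago vs limit 730 → not met
5. estheticians with active license 5 ≥ 3 → met
6. autoclave spore test 41 days ago vs limit 45 → met
7. chemical safety data sheets absent → not met
8. license renewal 50 days ago vs limit 45 → not met
9. chairs per licensed practitioner 1 ≤ 2 → met
10. licensed cosmetologists 3 < 4 → not met
Not met: 2, 4, 7, 8, 10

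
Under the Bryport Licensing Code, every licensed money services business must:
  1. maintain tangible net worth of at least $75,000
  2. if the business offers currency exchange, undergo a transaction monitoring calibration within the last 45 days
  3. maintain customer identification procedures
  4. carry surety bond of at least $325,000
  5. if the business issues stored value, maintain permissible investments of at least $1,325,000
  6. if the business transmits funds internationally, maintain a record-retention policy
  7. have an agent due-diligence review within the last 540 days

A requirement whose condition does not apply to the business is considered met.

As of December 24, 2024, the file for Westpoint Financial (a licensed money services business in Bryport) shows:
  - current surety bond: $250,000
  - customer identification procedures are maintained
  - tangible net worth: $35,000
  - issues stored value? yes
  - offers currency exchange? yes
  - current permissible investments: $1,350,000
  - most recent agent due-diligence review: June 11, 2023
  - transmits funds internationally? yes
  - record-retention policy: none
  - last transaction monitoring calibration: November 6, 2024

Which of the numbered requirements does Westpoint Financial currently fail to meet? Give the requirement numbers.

1, 2, 4, 6, 7

1. tangible net worth $35,000 < $75,000 → not met
2. condition 'offers currency exchange' holds; transaction monitoring calibration 48 days ago vs limit 45 → not met
3. customer identification procedures present → met
4. surety bond $250,000 < $325,000 → not met
5. condition 'issues stored value' holds; permissible investments $1,350,000 ≥ $1,325,000 → met
6. condition 'transmits funds internationally' holds; record-retention policy absent → not met
7. agent due-diligence review 562 days ago vs limit 540 → not met
Not met: 1, 2, 4, 6, 7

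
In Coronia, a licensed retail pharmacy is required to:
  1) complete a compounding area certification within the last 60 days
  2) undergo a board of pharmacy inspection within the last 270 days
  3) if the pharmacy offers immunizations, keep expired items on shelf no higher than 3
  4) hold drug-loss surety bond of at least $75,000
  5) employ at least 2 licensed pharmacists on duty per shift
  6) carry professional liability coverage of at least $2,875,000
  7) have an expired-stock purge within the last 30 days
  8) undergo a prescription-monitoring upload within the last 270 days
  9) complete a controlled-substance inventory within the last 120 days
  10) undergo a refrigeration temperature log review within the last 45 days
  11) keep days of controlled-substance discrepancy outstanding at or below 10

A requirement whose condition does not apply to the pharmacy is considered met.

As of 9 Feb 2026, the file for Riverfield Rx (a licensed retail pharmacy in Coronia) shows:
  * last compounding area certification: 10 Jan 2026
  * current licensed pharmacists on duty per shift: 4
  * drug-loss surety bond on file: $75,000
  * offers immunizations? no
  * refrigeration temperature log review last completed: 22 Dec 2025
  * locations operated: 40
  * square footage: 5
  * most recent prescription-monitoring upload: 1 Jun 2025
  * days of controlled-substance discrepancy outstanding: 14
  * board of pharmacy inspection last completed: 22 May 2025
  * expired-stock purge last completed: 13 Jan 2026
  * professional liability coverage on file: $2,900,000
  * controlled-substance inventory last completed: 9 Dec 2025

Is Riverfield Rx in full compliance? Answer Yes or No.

No

1. compounding area certification 30 days ago vs limit 60 → met
2. board of pharmacy inspection 263 days ago vs limit 270 → met
3. condition 'offers immunizations' does not hold → requirement n/a → met
4. drug-loss surety bond $75,000 ≥ $75,000 → met
5. licensed pharmacists on duty per shift 4 ≥ 2 → met
6. professional liability coverage $2,900,000 ≥ $2,875,000 → met
7. expired-stock purge 27 days ago vs limit 30 → met
8. prescription-monitoring upload 253 days ago vs limit 270 → met
9. controlled-substance inventory 62 days ago vs limit 120 → met
10. refrigeration temperature log review 49 days ago vs limit 45 → not met
11. days of controlled-substance discrepancy outstanding 14 > 10 → not met
Not met: 10, 11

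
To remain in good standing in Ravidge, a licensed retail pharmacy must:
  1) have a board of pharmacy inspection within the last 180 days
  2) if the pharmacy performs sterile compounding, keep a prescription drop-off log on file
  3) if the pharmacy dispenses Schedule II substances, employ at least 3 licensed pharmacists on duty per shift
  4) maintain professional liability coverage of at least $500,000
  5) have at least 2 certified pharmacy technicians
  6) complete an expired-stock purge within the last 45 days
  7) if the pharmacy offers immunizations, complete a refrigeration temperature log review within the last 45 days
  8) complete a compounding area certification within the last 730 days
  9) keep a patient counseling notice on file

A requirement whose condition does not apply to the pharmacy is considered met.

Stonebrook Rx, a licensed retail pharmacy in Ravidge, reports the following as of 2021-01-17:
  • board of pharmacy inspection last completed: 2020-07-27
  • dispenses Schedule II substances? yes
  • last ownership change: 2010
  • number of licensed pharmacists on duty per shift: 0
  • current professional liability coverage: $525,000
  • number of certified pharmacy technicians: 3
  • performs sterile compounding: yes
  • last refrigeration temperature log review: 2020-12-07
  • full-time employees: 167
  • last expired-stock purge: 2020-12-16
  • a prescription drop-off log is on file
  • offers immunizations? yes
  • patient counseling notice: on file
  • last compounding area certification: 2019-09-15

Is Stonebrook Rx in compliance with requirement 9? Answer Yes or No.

Yes

9. patient counseling notice present → met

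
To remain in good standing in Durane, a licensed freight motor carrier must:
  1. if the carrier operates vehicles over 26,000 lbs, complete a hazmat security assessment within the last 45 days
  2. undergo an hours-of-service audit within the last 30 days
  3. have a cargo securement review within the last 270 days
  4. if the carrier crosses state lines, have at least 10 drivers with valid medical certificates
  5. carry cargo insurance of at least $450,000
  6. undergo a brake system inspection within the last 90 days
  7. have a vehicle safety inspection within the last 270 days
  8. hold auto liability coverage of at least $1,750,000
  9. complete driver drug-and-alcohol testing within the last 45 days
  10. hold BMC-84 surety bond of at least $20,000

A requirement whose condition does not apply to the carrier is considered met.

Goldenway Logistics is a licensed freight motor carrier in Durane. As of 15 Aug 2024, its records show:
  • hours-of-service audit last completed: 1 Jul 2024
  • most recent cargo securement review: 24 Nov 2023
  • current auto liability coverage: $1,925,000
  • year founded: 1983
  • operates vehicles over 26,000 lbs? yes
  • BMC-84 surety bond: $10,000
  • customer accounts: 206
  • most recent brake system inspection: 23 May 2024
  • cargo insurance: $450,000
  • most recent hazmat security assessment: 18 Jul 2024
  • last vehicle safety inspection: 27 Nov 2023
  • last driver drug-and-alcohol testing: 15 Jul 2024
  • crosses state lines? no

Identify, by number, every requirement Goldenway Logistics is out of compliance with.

2, 10

1. condition 'operates vehicles over 26,000 lbs' holds; hazmat security assessment 28 days ago vs limit 45 → met
2. hours-of-service audit 45 days ago vs limit 30 → not met
3. cargo securement review 265 days ago vs limit 270 → met
4. condition 'crosses state lines' does not hold → requirement n/a → met
5. cargo insurance $450,000 ≥ $450,000 → met
6. brake system inspection 84 days ago vs limit 90 → met
7. vehicle safety inspection 262 days ago vs limit 270 → met
8. auto liability coverage $1,925,000 ≥ $1,750,000 → met
9. driver drug-and-alcohol testing 31 days ago vs limit 45 → met
10. BMC-84 surety bond $10,000 < $20,000 → not met
Not met: 2, 10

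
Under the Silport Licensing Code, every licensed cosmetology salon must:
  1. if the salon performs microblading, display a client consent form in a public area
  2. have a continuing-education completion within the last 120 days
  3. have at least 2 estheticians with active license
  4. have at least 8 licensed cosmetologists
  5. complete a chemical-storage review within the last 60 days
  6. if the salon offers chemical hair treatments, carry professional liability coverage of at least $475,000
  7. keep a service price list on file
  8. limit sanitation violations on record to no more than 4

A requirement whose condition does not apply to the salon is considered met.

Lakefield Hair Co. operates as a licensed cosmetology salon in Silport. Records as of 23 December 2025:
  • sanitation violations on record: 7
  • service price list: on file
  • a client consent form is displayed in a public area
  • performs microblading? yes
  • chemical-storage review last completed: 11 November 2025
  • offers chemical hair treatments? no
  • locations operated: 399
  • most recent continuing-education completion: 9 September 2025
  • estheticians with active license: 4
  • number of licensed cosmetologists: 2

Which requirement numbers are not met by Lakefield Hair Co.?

4, 8

1. condition 'performs microblading' holds; client consent form present → met
2. continuing-education completion 105 days ago vs limit 120 → met
3. estheticians with active license 4 ≥ 2 → met
4. licensed cosmetologists 2 < 8 → not met
5. chemical-storage review 42 days ago vs limit 60 → met
6. condition 'offers chemical hair treatments' does not hold → requirement n/a → met
7. service price list present → met
8. sanitation violations on record 7 > 4 → not met
Not met: 4, 8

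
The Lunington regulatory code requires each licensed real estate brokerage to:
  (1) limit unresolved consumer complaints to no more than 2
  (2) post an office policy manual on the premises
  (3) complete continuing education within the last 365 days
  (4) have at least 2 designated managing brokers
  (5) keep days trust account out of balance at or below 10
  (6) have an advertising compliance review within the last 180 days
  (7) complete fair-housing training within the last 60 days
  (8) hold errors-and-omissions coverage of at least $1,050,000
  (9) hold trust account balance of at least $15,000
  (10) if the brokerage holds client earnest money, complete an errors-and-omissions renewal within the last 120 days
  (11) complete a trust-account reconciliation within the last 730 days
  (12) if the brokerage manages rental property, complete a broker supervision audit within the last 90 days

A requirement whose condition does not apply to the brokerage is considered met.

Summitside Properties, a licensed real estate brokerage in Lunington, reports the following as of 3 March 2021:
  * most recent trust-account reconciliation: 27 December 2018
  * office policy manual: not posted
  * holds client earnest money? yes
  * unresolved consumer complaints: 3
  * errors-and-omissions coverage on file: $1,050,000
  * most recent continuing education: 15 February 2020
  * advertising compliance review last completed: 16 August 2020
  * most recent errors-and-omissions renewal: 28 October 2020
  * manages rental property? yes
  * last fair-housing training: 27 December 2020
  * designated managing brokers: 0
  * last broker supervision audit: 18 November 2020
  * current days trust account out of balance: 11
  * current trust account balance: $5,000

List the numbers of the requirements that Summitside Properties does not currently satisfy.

1. unresolved consumer complaints 3 > 2 → not met
2. office policy manual absent → not met
3. continuing education 382 days ago vs limit 365 → not met
4. designated managing brokers 0 < 2 → not met
5. days trust account out of balance 11 > 10 → not met
6. advertising compliance review 199 days ago vs limit 180 → not met
7. fair-housing training 66 days ago vs limit 60 → not met
8. errors-and-omissions coverage $1,050,000 ≥ $1,050,000 → met
9. trust account balance $5,000 < $15,000 → not met
10. condition 'holds client earnest money' holds; errors-and-omissions renewal 126 days ago vs limit 120 → not met
11. trust-account reconciliation 797 days ago vs limit 730 → not met
12. condition 'manages rental property' holds; broker supervision audit 105 days ago vs limit 90 → not met
Not met: 1, 2, 3, 4, 5, 6, 7, 9, 10, 11, 12

1, 2, 3, 4, 5, 6, 7, 9, 10, 11, 12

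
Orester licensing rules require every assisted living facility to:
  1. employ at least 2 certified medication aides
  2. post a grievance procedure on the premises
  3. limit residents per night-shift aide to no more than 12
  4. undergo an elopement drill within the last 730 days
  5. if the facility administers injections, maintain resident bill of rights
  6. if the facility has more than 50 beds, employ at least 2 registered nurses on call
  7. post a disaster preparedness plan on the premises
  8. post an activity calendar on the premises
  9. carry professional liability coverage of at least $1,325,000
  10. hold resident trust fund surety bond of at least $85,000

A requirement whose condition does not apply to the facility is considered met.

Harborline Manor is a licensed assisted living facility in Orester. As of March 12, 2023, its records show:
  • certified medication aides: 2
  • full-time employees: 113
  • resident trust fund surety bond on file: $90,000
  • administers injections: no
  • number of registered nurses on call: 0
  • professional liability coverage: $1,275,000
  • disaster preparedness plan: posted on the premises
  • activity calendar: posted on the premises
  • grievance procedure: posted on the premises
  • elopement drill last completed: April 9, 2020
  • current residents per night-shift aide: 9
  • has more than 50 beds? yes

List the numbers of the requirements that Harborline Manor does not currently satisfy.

1. certified medication aides 2 ≥ 2 → met
2. grievance procedure present → met
3. residents per night-shift aide 9 ≤ 12 → met
4. elopement drill 1067 days ago vs limit 730 → not met
5. condition 'administers injections' does not hold → requirement n/a → met
6. condition 'has more than 50 beds' holds; registered nurses on call 0 < 2 → not met
7. disaster preparedness plan present → met
8. activity calendar present → met
9. professional liability coverage $1,275,000 < $1,325,000 → not met
10. resident trust fund surety bond $90,000 ≥ $85,000 → met
Not met: 4, 6, 9

4, 6, 9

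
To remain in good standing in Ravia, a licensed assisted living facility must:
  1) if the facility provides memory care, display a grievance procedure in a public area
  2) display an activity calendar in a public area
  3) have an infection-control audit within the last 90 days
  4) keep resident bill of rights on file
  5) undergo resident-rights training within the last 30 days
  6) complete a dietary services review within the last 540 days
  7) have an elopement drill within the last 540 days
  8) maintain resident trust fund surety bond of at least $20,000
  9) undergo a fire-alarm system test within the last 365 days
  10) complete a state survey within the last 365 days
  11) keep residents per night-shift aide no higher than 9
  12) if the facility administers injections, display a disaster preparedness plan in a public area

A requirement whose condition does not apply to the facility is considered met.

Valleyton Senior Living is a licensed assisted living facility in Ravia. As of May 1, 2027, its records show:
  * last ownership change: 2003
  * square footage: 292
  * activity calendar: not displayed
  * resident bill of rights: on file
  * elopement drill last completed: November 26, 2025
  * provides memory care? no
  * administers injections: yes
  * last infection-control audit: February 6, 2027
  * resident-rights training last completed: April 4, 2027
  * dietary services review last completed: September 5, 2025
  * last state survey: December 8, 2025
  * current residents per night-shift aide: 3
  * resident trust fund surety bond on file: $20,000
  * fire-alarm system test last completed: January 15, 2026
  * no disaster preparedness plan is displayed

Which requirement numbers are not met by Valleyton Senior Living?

1. condition 'provides memory care' does not hold → requirement n/a → met
2. activity calendar absent → not met
3. infection-control audit 84 days ago vs limit 90 → met
4. resident bill of rights present → met
5. resident-rights training 27 days ago vs limit 30 → met
6. dietary services review 603 days ago vs limit 540 → not met
7. elopement drill 521 days ago vs limit 540 → met
8. resident trust fund surety bond $20,000 ≥ $20,000 → met
9. fire-alarm system test 471 days ago vs limit 365 → not met
10. state survey 509 days ago vs limit 365 → not met
11. residents per night-shift aide 3 ≤ 9 → met
12. condition 'administers injections' holds; disaster preparedness plan absent → not met
Not met: 2, 6, 9, 10, 12

2, 6, 9, 10, 12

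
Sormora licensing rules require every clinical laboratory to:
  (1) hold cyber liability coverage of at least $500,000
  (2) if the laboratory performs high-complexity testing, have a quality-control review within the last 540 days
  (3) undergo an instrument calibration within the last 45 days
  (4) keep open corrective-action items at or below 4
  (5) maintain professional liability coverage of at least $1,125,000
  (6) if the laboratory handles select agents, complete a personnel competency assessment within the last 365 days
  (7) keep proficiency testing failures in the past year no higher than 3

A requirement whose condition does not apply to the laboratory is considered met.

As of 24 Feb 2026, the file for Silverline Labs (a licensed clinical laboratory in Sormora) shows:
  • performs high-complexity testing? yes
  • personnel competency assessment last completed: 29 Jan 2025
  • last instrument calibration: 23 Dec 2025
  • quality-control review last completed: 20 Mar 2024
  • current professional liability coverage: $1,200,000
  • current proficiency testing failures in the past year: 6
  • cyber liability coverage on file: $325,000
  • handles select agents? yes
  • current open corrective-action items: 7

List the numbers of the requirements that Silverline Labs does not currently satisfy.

1, 2, 3, 4, 6, 7

1. cyber liability coverage $325,000 < $500,000 → not met
2. condition 'performs high-complexity testing' holds; quality-control review 706 days ago vs limit 540 → not met
3. instrument calibration 63 days ago vs limit 45 → not met
4. open corrective-action items 7 > 4 → not met
5. professional liability coverage $1,200,000 ≥ $1,125,000 → met
6. condition 'handles select agents' holds; personnel competency assessment 391 days ago vs limit 365 → not met
7. proficiency testing failures in the past year 6 > 3 → not met
Not met: 1, 2, 3, 4, 6, 7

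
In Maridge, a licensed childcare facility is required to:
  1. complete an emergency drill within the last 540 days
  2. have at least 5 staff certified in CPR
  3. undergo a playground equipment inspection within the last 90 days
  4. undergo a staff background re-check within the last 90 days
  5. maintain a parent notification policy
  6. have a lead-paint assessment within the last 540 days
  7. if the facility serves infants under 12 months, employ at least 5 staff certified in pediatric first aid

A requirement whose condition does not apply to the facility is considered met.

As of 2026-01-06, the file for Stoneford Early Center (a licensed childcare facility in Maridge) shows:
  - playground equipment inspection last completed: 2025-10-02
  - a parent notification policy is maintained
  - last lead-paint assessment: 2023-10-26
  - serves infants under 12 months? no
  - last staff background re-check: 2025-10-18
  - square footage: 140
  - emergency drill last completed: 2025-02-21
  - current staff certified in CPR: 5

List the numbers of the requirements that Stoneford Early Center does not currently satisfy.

1. emergency drill 319 days ago vs limit 540 → met
2. staff certified in CPR 5 ≥ 5 → met
3. playground equipment inspection 96 days ago vs limit 90 → not met
4. staff background re-check 80 days ago vs limit 90 → met
5. parent notification policy present → met
6. lead-paint assessment 803 days ago vs limit 540 → not met
7. condition 'serves infants under 12 months' does not hold → requirement n/a → met
Not met: 3, 6

3, 6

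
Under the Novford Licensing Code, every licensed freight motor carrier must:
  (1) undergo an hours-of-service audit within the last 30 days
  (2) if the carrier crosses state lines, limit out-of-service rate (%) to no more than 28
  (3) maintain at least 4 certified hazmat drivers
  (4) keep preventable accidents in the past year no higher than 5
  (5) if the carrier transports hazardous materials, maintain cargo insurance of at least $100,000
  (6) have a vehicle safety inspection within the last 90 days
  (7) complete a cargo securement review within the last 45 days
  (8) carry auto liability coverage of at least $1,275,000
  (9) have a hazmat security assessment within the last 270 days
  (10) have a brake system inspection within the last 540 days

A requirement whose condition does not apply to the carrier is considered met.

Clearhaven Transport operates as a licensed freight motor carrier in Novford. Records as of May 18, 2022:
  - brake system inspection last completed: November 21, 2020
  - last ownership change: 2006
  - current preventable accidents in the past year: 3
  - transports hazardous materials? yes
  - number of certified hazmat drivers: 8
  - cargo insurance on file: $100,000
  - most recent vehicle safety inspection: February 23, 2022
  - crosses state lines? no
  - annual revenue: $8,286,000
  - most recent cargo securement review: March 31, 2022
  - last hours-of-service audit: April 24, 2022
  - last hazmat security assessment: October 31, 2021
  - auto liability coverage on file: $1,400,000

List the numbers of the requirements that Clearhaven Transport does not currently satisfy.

7, 10

1. hours-of-service audit 24 days ago vs limit 30 → met
2. condition 'crosses state lines' does not hold → requirement n/a → met
3. certified hazmat drivers 8 ≥ 4 → met
4. preventable accidents in the past year 3 ≤ 5 → met
5. condition 'transports hazardous materials' holds; cargo insurance $100,000 ≥ $100,000 → met
6. vehicle safety inspection 84 days ago vs limit 90 → met
7. cargo securement review 48 days ago vs limit 45 → not met
8. auto liability coverage $1,400,000 ≥ $1,275,000 → met
9. hazmat security assessment 199 days ago vs limit 270 → met
10. brake system inspection 543 days ago vs limit 540 → not met
Not met: 7, 10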